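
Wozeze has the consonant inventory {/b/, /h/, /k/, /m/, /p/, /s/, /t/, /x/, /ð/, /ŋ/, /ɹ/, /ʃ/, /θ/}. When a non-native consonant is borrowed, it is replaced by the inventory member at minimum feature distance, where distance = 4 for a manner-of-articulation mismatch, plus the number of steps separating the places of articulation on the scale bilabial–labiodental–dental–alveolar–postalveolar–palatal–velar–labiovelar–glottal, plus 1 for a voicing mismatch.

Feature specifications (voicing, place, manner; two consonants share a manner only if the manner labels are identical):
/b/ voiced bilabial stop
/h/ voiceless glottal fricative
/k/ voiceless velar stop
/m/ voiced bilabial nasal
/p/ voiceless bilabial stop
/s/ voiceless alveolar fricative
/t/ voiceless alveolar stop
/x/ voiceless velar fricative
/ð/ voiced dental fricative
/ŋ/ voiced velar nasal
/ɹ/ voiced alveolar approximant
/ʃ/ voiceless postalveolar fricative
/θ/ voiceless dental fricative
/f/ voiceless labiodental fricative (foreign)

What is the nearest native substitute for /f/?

θ

/θ/ is closest: same manner (fricative), place distance 1 (labiodental→dental), same voicing; total 1. Next closest is /s/ at distance 2.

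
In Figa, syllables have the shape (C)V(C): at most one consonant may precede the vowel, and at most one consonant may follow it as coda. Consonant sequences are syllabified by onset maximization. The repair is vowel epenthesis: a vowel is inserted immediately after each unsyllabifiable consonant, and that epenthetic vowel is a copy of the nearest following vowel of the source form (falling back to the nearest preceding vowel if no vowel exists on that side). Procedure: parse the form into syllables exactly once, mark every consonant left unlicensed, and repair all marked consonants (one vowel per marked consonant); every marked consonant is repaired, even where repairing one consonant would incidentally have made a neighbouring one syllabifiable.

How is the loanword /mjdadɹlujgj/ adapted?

Under (C)V(C), the unsyllabifiable consonants are /m/, /j/, /ɹ/, /g/, /j/ (at most one coda consonant is licensed; onsets are limited to one consonant).
Each unlicensed consonant becomes the onset of a new syllable: /m/ → /ma/, /j/ → /ja/, /ɹ/ → /ɹu/, /g/ → /gu/, /j/ → /ju/.

majadadɹulujguju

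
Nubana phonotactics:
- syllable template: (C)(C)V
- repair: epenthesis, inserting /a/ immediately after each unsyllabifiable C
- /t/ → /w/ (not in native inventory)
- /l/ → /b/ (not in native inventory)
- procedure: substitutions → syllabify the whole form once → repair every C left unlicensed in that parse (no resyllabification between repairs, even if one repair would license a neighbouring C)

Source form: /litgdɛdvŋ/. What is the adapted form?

Substitution: /l/ → /b/, /t/ → /w/, giving /biwgdɛdvŋ/.
The consonants /w/, /d/, /v/, /ŋ/ cannot be parsed into a legal (C)(C)V syllable (no codas are permitted; onsets may contain at most 2 consonants).
Epenthesis after each stranded consonant: /w/ → /wa/, /d/ → /da/, /v/ → /va/, /ŋ/ → /ŋa/.

biwagdɛdavaŋa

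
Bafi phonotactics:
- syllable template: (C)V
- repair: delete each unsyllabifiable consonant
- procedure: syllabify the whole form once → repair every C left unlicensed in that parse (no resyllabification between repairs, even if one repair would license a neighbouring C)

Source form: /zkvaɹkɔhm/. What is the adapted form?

Under (C)V, the unsyllabifiable consonants are /z/, /k/, /ɹ/, /h/, /m/ (no codas are permitted; onsets are limited to one consonant).
Deleting the stranded consonants removes /z/, /k/, /ɹ/, /h/, /m/.

vakɔ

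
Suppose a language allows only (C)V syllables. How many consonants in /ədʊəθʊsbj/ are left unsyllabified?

Syllabifying with onset maximization leaves /s/, /b/, /j/ stranded (no codas are permitted; onsets are limited to one consonant).

3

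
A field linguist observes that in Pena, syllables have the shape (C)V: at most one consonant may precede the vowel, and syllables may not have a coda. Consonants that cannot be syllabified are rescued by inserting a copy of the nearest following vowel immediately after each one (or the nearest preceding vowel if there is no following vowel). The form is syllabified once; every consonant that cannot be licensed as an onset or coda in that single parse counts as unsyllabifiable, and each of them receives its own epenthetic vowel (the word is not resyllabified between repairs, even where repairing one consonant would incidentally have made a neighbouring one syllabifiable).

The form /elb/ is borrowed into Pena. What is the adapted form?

The consonants /l/, /b/ cannot be parsed into a legal (C)V syllable (no codas are permitted; onsets are limited to one consonant).
Each unlicensed consonant becomes the onset of a new syllable: /l/ → /le/, /b/ → /be/.

elebe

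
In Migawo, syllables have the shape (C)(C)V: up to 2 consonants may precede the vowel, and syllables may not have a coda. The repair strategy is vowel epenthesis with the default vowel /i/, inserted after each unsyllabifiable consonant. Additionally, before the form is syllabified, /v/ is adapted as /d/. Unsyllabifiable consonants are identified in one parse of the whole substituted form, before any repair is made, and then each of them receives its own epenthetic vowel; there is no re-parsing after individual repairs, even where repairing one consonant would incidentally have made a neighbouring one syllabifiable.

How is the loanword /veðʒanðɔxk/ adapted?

deðʒanðɔxiki

Substitution: /v/ → /d/, giving /deðʒanðɔxk/.
Under (C)(C)V, the unsyllabifiable consonants are /x/, /k/ (no codas are permitted; onsets may contain at most 2 consonants).
Inserting the epenthetic vowel yields /x/ → /xi/, /k/ → /ki/.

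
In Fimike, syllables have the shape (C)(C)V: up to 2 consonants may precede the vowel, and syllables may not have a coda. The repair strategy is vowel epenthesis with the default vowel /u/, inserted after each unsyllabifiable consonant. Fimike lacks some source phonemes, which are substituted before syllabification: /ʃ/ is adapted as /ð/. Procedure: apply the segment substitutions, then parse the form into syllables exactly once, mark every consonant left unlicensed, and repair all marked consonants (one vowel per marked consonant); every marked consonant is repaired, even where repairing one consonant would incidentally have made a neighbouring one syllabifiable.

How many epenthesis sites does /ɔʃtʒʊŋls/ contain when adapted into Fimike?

4

After substitution the input is /ɔðtʒʊŋls/.
The unsyllabifiable consonants are /ð/, /ŋ/, /l/, /s/; each receives one epenthetic vowel.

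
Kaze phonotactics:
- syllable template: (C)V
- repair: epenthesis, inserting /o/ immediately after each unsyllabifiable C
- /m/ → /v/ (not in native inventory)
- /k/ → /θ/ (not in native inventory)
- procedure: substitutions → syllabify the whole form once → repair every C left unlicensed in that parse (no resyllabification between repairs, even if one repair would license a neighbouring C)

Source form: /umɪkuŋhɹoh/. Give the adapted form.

Substitution: /m/ → /v/, /k/ → /θ/, giving /uvɪθuŋhɹoh/.
The consonants /ŋ/, /h/, /h/ cannot be parsed into a legal (C)V syllable (no codas are permitted; onsets are limited to one consonant).
Inserting the epenthetic vowel yields /ŋ/ → /ŋo/, /h/ → /ho/, /h/ → /ho/.

uvɪθuŋohoɹoho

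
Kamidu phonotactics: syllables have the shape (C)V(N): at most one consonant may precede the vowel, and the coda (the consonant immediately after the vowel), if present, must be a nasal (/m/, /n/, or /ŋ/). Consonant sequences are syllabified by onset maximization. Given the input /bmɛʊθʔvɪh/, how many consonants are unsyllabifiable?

Syllabifying with onset maximization leaves /b/, /θ/, /ʔ/, /h/ stranded (only a nasal (/m/, /n/, or /ŋ/) is licensed in coda position; onsets are limited to one consonant).

4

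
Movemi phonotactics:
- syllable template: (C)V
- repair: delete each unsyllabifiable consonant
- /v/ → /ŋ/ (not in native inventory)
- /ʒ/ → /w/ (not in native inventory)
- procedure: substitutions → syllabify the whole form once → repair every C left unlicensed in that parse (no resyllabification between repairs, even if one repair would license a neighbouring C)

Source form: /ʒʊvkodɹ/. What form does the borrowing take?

Substitution: /ʒ/ → /w/, /v/ → /ŋ/, giving /wʊŋkodɹ/.
Under (C)V, the unsyllabifiable consonants are /ŋ/, /d/, /ɹ/ (no codas are permitted; onsets are limited to one consonant).
Each unlicensed consonant is deleted: /ŋ/, /d/, /ɹ/.

wʊko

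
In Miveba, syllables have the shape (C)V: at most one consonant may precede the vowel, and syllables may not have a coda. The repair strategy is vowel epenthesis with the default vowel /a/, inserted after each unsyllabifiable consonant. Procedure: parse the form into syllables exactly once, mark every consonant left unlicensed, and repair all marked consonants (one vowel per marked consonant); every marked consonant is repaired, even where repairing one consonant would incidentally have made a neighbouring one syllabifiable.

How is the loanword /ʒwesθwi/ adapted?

The consonants /ʒ/, /s/, /θ/ cannot be parsed into a legal (C)V syllable (no codas are permitted; onsets are limited to one consonant).
Epenthesis after each stranded consonant: /ʒ/ → /ʒa/, /s/ → /sa/, /θ/ → /θa/.

ʒawesaθawi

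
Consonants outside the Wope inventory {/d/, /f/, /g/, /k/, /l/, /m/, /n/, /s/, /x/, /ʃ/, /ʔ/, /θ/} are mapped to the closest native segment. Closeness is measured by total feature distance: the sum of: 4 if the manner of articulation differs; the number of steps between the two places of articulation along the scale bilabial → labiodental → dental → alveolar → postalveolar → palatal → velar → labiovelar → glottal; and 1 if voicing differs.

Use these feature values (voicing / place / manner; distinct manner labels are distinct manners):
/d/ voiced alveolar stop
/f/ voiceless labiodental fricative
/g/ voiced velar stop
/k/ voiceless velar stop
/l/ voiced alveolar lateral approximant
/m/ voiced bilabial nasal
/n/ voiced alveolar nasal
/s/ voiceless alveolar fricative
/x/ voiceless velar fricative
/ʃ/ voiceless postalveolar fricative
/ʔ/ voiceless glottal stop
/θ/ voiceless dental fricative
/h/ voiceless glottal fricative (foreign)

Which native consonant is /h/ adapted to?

/x/ is closest: same manner (fricative), place distance 2 (glottal→velar), same voicing; total 2. Next closest is /ʃ/ at distance 4.

x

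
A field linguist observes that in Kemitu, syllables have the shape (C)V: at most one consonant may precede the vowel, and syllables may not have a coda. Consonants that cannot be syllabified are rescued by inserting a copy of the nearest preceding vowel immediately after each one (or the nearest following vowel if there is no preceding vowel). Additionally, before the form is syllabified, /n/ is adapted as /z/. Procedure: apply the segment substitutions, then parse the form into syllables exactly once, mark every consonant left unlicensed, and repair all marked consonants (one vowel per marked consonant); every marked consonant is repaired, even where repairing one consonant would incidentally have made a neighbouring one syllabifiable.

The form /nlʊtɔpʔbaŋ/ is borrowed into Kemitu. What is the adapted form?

zʊlʊtɔpɔʔɔbaŋa

Substitution: /n/ → /z/, giving /zlʊtɔpʔbaŋ/.
The consonants /z/, /p/, /ʔ/, /ŋ/ cannot be parsed into a legal (C)V syllable (no codas are permitted; onsets are limited to one consonant).
Inserting the epenthetic vowel yields /z/ → /zʊ/, /p/ → /pɔ/, /ʔ/ → /ʔɔ/, /ŋ/ → /ŋa/.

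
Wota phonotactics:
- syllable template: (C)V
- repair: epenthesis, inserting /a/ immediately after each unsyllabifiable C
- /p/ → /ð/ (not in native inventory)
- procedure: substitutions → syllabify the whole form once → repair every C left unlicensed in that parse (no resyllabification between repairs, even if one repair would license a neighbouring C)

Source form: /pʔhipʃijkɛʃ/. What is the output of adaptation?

Substitution: /p/ → /ð/, giving /ðʔhiðʃijkɛʃ/.
The consonants /ð/, /ʔ/, /ð/, /j/, /ʃ/ cannot be parsed into a legal (C)V syllable (no codas are permitted; onsets are limited to one consonant).
Each unlicensed consonant becomes the onset of a new syllable: /ð/ → /ða/, /ʔ/ → /ʔa/, /ð/ → /ða/, /j/ → /ja/, /ʃ/ → /ʃa/.

ðaʔahiðaʃijakɛʃa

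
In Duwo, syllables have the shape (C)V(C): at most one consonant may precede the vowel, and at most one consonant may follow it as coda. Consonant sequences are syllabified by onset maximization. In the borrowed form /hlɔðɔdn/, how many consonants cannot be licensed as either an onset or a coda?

2

Syllabifying with onset maximization leaves /h/, /n/ stranded (at most one coda consonant is licensed; onsets are limited to one consonant).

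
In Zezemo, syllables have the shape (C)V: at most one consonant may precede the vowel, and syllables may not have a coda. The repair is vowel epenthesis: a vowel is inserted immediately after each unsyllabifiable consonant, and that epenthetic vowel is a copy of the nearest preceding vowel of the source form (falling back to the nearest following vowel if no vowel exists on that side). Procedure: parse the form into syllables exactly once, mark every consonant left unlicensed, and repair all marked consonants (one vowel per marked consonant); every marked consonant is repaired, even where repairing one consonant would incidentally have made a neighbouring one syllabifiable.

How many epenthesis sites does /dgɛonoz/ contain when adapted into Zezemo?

The unsyllabifiable consonants are /d/, /z/; each receives one epenthetic vowel.

2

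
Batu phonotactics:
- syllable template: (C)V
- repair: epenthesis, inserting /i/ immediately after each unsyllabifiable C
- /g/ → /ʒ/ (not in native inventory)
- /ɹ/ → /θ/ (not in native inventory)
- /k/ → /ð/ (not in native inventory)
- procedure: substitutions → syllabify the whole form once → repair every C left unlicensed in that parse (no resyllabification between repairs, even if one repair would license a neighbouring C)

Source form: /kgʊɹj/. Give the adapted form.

Substitution: /k/ → /ð/, /g/ → /ʒ/, /ɹ/ → /θ/, giving /ðʒʊθj/.
Under (C)V, the unsyllabifiable consonants are /ð/, /θ/, /j/ (no codas are permitted; onsets are limited to one consonant).
Epenthesis after each stranded consonant: /ð/ → /ði/, /θ/ → /θi/, /j/ → /ji/.

ðiʒʊθiji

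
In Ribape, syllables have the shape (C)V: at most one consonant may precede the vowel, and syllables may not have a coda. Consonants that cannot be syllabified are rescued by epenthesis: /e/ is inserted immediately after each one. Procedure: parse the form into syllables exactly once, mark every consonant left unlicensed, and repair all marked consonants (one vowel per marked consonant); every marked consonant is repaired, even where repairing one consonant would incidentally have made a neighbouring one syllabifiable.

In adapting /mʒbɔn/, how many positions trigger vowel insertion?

3

The unsyllabifiable consonants are /m/, /ʒ/, /n/; each receives one epenthetic vowel.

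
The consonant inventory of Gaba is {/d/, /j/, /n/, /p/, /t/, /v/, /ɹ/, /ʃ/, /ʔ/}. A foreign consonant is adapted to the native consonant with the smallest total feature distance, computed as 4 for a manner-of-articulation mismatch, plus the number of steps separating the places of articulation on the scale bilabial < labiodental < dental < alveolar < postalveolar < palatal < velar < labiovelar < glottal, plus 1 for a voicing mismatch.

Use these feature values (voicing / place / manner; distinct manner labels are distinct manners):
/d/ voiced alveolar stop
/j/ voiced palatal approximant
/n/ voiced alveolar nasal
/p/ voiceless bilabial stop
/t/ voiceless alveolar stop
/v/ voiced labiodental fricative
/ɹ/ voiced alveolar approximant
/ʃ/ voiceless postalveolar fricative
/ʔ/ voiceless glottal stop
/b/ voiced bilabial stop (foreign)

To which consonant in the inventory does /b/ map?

p

/p/ is closest: same manner (stop), place distance 0 (bilabial→bilabial), voicing differs (+1); total 1. Next closest is /d/ at distance 3.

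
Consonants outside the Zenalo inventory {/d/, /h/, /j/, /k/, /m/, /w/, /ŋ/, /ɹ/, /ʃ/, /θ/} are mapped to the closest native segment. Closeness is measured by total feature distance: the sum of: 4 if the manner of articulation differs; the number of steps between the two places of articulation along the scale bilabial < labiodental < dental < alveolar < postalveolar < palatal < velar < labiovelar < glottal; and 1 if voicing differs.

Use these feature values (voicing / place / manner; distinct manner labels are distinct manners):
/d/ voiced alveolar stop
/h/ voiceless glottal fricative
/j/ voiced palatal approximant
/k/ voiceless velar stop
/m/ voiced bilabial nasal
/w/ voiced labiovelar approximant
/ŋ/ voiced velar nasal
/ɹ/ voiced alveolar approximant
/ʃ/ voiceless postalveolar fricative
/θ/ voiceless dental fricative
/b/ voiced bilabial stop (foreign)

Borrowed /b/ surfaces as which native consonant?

/d/ is closest: same manner (stop), place distance 3 (bilabial→alveolar), same voicing; total 3. Next closest is /m/ at distance 4.

d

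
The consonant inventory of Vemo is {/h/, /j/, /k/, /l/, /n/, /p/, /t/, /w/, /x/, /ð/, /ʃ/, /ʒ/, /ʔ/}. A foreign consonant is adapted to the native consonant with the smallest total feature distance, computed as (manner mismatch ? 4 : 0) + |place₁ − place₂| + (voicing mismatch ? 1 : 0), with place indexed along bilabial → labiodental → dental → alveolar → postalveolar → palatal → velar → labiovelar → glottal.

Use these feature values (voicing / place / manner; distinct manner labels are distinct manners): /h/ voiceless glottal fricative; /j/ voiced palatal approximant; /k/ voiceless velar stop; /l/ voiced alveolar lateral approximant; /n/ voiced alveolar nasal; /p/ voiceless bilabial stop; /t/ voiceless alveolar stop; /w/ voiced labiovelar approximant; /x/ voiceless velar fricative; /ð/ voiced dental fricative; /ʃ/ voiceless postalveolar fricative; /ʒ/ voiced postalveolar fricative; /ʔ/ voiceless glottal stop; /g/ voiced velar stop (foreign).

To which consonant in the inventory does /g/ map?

k

/k/ is closest: same manner (stop), place distance 0 (velar→velar), voicing differs (+1); total 1. Next closest is /ʔ/ at distance 3.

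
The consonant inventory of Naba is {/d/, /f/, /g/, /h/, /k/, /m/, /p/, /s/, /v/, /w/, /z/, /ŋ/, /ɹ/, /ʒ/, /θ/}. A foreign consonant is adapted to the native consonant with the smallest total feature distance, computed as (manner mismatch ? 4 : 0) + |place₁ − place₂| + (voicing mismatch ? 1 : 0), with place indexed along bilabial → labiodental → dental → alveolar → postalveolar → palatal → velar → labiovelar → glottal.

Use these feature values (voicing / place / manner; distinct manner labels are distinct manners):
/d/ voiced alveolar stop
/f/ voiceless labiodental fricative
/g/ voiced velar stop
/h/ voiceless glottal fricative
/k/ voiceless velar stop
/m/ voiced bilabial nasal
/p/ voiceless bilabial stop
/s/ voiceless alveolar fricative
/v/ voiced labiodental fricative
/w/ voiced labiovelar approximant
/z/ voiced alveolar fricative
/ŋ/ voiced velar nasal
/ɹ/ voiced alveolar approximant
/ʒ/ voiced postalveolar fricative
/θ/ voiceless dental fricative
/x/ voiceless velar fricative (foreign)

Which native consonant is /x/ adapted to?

/h/ is closest: same manner (fricative), place distance 2 (velar→glottal), same voicing; total 2. Next closest is /s/ at distance 3.

h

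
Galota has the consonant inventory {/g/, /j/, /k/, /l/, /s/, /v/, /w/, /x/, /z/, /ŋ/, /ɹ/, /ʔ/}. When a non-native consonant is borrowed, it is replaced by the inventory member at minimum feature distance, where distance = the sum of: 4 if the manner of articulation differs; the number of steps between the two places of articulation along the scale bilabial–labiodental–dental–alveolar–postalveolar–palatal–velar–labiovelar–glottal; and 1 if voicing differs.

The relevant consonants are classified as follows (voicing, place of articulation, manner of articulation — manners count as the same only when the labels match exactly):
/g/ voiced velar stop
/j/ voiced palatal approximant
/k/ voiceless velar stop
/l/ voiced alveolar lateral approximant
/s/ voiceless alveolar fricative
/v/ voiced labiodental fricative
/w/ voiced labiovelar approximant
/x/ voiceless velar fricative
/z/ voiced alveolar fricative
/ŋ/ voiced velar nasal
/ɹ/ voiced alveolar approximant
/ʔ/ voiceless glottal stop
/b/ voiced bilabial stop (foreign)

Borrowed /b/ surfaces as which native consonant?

v

/v/ is closest: manner differs (stop→fricative, +4), place distance 1 (bilabial→labiodental), same voicing; total 5. Next closest is /g/ at distance 6.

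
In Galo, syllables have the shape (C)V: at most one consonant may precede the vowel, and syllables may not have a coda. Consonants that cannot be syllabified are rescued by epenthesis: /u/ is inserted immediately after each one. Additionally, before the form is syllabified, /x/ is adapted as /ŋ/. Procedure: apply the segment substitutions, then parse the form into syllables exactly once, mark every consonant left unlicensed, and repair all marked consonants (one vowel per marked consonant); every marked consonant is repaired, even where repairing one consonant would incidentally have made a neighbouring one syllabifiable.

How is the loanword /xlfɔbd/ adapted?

Substitution: /x/ → /ŋ/, giving /ŋlfɔbd/.
The consonants /ŋ/, /l/, /b/, /d/ cannot be parsed into a legal (C)V syllable (no codas are permitted; onsets are limited to one consonant).
Inserting the epenthetic vowel yields /ŋ/ → /ŋu/, /l/ → /lu/, /b/ → /bu/, /d/ → /du/.

ŋulufɔbudu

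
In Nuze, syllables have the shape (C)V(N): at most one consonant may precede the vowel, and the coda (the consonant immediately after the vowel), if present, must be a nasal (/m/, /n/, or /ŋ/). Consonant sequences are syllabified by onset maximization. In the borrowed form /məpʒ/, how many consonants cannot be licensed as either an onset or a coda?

2

Syllabifying with onset maximization leaves /p/, /ʒ/ stranded (only a nasal (/m/, /n/, or /ŋ/) is licensed in coda position; onsets are limited to one consonant).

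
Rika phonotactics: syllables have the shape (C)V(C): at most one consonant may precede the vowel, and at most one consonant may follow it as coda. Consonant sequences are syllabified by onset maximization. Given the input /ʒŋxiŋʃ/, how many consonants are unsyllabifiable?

The consonants /ʒ/, /ŋ/, /ʃ/ cannot be parsed into a legal (C)V(C) syllable (at most one coda consonant is licensed; onsets are limited to one consonant).

3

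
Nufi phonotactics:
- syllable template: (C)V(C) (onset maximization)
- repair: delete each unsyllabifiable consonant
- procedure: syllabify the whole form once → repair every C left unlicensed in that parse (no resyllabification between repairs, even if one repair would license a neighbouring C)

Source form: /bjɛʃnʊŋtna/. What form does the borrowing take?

The consonants /b/, /t/ cannot be parsed into a legal (C)V(C) syllable (at most one coda consonant is licensed; onsets are limited to one consonant).
Each unlicensed consonant is deleted: /b/, /t/.

jɛʃnʊŋna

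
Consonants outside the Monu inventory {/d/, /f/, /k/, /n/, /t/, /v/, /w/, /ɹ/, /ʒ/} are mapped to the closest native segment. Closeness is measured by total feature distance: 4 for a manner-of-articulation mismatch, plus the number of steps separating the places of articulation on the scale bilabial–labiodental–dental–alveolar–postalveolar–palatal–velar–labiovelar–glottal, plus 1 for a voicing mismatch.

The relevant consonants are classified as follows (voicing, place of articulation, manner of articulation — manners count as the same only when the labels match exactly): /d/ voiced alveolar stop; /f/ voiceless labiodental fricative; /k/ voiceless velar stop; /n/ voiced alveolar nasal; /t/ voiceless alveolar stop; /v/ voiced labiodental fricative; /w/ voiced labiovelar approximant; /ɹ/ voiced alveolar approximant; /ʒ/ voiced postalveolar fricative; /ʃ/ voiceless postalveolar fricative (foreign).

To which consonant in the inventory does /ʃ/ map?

ʒ

/ʒ/ is closest: same manner (fricative), place distance 0 (postalveolar→postalveolar), voicing differs (+1); total 1. Next closest is /f/ at distance 3.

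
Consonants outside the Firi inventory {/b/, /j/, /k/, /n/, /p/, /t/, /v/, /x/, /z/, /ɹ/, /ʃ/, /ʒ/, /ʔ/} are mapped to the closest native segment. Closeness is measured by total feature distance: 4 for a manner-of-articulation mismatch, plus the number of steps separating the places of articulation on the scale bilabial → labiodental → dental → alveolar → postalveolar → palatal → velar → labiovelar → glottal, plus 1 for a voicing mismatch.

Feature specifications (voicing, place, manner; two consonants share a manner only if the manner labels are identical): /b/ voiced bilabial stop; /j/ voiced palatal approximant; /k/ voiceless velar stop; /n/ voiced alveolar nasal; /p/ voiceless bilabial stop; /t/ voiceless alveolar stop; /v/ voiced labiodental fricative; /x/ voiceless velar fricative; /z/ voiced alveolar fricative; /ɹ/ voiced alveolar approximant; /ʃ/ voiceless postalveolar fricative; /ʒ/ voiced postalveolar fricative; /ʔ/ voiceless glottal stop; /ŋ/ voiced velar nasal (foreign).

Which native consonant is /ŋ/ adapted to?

/n/ is closest: same manner (nasal), place distance 3 (velar→alveolar), same voicing; total 3. Next closest is /j/ at distance 5.

n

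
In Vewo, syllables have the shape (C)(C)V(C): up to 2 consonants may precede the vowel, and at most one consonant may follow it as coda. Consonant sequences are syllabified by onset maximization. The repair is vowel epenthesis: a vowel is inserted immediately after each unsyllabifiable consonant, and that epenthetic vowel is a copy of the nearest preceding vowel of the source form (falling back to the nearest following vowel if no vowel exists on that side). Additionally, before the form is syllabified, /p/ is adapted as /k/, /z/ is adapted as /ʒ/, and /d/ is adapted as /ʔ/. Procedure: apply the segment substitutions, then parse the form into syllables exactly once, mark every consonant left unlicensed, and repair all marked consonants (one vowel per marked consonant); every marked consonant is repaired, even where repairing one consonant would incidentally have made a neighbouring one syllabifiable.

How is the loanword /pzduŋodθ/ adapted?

kuʒʔuŋoʔθo

Substitution: /p/ → /k/, /z/ → /ʒ/, /d/ → /ʔ/, giving /kʒʔuŋoʔθ/.
The consonants /k/, /θ/ cannot be parsed into a legal (C)(C)V(C) syllable (at most one coda consonant is licensed; onsets may contain at most 2 consonants).
Each unlicensed consonant becomes the onset of a new syllable: /k/ → /ku/, /θ/ → /θo/.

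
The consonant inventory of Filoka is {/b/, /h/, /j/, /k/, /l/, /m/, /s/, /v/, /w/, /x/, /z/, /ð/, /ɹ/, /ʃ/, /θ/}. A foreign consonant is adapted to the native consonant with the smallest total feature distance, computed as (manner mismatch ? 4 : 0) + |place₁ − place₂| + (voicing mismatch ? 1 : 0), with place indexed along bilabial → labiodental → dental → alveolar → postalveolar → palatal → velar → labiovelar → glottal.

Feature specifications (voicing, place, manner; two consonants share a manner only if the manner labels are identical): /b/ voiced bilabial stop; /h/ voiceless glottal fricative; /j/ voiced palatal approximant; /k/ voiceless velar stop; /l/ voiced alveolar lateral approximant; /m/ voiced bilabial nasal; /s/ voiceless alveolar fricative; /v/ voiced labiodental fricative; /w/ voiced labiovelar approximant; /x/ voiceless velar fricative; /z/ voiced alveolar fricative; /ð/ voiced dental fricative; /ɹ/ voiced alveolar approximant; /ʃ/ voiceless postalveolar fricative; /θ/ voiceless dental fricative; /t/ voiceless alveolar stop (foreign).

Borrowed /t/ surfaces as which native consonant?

/k/ is closest: same manner (stop), place distance 3 (alveolar→velar), same voicing; total 3. Next closest is /b/ at distance 4.

k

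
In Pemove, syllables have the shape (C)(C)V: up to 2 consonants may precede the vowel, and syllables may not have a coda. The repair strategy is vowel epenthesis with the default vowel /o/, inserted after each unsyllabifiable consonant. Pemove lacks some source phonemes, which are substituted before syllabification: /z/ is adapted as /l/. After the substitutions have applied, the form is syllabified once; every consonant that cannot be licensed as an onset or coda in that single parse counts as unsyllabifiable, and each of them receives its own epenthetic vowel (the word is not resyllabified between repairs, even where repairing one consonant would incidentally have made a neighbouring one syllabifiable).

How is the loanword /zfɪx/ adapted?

Substitution: /z/ → /l/, giving /lfɪx/.
Under (C)(C)V, the unsyllabifiable consonants are /x/ (no codas are permitted; onsets may contain at most 2 consonants).
Epenthesis after each stranded consonant: /x/ → /xo/.

lfɪxo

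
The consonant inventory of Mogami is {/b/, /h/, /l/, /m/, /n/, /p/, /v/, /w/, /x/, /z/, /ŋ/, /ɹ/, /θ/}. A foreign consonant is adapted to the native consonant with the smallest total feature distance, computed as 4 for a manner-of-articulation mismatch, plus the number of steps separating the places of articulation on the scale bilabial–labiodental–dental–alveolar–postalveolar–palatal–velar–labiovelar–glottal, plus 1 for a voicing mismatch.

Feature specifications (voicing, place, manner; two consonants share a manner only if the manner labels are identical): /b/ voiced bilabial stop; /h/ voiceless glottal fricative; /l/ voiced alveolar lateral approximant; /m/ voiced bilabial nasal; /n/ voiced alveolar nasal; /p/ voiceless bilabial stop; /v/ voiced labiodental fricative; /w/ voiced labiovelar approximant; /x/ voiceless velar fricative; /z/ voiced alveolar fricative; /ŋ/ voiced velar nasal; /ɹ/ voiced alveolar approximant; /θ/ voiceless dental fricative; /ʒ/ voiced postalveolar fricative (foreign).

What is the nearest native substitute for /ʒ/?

z

/z/ is closest: same manner (fricative), place distance 1 (postalveolar→alveolar), same voicing; total 1. Next closest is /v/ at distance 3.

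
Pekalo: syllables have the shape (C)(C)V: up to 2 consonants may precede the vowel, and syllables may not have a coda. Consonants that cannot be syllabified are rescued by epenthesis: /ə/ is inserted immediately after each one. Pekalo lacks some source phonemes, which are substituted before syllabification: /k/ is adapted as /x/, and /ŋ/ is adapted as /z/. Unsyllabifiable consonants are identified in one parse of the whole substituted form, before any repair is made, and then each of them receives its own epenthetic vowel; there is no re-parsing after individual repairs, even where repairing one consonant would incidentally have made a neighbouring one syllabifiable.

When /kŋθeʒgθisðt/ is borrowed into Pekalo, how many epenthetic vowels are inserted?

5

After substitution the input is /xzθeʒgθisðt/.
The unsyllabifiable consonants are /x/, /ʒ/, /s/, /ð/, /t/; each receives one epenthetic vowel.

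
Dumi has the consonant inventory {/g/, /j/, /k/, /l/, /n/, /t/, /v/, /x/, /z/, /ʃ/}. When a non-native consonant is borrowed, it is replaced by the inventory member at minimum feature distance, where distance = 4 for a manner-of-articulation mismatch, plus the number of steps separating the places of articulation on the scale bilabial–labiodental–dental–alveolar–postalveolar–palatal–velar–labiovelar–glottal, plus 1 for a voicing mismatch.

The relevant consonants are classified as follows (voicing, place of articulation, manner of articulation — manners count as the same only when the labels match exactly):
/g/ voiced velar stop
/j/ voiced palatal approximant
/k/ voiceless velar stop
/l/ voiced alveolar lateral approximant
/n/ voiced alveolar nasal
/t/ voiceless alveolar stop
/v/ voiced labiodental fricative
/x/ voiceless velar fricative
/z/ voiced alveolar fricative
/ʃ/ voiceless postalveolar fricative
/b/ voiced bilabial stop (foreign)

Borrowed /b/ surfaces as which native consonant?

/t/ is closest: same manner (stop), place distance 3 (bilabial→alveolar), voicing differs (+1); total 4. Next closest is /v/ at distance 5.

t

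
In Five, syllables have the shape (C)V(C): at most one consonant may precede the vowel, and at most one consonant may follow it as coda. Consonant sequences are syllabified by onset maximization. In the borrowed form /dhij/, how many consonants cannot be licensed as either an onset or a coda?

1

Under (C)V(C), the unsyllabifiable consonants are /d/ (at most one coda consonant is licensed; onsets are limited to one consonant).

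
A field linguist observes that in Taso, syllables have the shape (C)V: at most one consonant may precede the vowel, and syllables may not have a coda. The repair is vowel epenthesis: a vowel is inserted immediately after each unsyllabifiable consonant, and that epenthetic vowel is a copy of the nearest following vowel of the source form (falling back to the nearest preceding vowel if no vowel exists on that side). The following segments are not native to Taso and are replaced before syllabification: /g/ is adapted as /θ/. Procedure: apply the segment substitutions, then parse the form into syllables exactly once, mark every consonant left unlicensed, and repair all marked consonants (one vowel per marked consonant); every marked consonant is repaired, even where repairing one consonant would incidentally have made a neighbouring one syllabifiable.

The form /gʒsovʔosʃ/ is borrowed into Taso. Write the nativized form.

Substitution: /g/ → /θ/, giving /θʒsovʔosʃ/.
Syllabifying with onset maximization leaves /θ/, /ʒ/, /v/, /s/, /ʃ/ stranded (no codas are permitted; onsets are limited to one consonant).
Each unlicensed consonant becomes the onset of a new syllable: /θ/ → /θo/, /ʒ/ → /ʒo/, /v/ → /vo/, /s/ → /so/, /ʃ/ → /ʃo/.

θoʒosovoʔosoʃo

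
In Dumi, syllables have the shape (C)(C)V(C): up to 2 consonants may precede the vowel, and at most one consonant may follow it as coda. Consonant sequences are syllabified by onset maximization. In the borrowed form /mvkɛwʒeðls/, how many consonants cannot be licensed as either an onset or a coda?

3

The consonants /m/, /l/, /s/ cannot be parsed into a legal (C)(C)V(C) syllable (at most one coda consonant is licensed; onsets may contain at most 2 consonants).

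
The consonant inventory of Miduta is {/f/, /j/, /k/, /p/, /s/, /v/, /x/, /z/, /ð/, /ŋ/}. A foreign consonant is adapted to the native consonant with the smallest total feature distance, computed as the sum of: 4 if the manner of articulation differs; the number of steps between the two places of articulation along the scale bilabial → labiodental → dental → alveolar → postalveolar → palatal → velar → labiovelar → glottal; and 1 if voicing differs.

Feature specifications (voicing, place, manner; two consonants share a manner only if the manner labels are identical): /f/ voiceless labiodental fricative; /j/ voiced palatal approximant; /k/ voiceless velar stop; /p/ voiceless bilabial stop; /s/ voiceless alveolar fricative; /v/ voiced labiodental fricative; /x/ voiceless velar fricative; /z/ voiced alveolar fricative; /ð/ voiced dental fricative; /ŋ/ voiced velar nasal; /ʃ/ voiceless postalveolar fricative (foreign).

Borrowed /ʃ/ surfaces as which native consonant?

s

/s/ is closest: same manner (fricative), place distance 1 (postalveolar→alveolar), same voicing; total 1. Next closest is /x/ at distance 2.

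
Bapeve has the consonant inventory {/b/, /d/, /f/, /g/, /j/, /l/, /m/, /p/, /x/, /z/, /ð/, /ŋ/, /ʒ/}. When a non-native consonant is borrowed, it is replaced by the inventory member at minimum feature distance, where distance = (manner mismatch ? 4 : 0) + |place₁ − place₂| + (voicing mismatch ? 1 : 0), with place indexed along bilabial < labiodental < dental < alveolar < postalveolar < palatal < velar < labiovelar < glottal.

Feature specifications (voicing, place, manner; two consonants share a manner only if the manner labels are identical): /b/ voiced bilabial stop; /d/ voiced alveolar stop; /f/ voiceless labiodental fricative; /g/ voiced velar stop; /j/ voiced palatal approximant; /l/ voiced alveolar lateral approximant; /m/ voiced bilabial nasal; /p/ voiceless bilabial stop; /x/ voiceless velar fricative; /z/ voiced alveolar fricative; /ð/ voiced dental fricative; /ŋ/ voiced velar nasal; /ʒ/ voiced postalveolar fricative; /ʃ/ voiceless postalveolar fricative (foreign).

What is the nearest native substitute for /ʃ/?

ʒ

/ʒ/ is closest: same manner (fricative), place distance 0 (postalveolar→postalveolar), voicing differs (+1); total 1. Next closest is /x/ at distance 2.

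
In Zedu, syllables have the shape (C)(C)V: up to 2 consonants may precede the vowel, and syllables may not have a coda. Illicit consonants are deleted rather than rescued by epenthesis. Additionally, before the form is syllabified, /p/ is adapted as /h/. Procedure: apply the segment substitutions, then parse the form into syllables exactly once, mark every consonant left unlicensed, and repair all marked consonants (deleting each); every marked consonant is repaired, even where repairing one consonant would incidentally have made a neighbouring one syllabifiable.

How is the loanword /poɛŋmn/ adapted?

Substitution: /p/ → /h/, giving /hoɛŋmn/.
The consonants /ŋ/, /m/, /n/ cannot be parsed into a legal (C)(C)V syllable (no codas are permitted; onsets may contain at most 2 consonants).
Each unlicensed consonant is deleted: /ŋ/, /m/, /n/.

hoɛ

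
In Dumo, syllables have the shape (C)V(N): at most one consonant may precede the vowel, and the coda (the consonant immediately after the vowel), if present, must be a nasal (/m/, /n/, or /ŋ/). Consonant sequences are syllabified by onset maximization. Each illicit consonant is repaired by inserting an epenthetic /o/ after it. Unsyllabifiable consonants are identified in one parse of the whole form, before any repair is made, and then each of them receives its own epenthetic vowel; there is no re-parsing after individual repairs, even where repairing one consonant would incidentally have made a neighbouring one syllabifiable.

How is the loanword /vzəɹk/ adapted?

vozəɹoko

Under (C)V(N), the unsyllabifiable consonants are /v/, /ɹ/, /k/ (only a nasal (/m/, /n/, or /ŋ/) is licensed in coda position; onsets are limited to one consonant).
Each unlicensed consonant becomes the onset of a new syllable: /v/ → /vo/, /ɹ/ → /ɹo/, /k/ → /ko/.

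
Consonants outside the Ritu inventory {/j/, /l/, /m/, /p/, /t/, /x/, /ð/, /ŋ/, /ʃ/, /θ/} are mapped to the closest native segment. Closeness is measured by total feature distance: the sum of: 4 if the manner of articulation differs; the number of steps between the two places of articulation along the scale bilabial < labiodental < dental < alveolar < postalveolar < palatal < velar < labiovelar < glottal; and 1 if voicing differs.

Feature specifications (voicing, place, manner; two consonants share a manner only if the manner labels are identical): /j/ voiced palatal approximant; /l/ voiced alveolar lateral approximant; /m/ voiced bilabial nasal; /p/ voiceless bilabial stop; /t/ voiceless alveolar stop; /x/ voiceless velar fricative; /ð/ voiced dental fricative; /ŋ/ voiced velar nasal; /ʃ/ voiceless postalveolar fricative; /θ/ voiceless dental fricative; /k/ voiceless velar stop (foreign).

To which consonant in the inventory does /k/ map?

/t/ is closest: same manner (stop), place distance 3 (velar→alveolar), same voicing; total 3. Next closest is /x/ at distance 4.

t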